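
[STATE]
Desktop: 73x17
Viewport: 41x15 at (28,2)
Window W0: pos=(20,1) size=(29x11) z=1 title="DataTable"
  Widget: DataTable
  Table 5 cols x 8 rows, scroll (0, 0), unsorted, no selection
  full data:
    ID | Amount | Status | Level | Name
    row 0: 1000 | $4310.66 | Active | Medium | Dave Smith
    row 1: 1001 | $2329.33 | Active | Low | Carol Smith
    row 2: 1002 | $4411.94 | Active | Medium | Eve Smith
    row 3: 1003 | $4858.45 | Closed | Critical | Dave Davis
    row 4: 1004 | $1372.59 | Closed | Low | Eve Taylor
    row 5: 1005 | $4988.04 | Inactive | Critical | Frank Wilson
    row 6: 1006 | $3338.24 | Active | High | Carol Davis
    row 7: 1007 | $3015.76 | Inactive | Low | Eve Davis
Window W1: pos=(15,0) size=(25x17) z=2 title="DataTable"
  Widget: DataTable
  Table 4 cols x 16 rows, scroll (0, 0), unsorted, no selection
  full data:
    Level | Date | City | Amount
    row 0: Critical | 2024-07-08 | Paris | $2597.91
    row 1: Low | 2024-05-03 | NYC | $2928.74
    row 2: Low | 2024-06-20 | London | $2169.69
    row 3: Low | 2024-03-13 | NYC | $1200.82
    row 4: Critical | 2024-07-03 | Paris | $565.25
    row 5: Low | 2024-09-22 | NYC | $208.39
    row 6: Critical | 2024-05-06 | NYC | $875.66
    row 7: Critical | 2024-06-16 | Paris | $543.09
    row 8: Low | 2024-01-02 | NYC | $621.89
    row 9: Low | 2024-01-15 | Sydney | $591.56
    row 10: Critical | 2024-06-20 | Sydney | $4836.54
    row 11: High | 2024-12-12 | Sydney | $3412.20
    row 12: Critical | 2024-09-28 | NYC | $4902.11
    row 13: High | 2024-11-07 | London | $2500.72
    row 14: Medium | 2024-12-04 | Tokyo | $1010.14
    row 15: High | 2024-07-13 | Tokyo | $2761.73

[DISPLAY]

───────────┨        ┃                    
e      │Cit┃────────┨                    
───────┼───┃s  │Leve┃                    
4-07-08│Par┃───┼────┃                    
4-05-03│NYC┃e  │Medi┃                    
4-06-20│Lon┃e  │Low ┃                    
4-03-13│NYC┃e  │Medi┃                    
4-07-03│Par┃d  │Crit┃                    
4-09-22│NYC┃d  │Low ┃                    
4-05-06│NYC┃━━━━━━━━┛                    
4-06-16│Par┃                             
4-01-02│NYC┃                             
4-01-15│Syd┃                             
4-06-20│Syd┃                             
━━━━━━━━━━━┛                             


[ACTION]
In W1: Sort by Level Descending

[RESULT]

───────────┨        ┃                    
e      │Cit┃────────┨                    
───────┼───┃s  │Leve┃                    
4-12-04│Tok┃───┼────┃                    
4-05-03│NYC┃e  │Medi┃                    
4-06-20│Lon┃e  │Low ┃                    
4-03-13│NYC┃e  │Medi┃                    
4-09-22│NYC┃d  │Crit┃                    
4-01-02│NYC┃d  │Low ┃                    
4-01-15│Syd┃━━━━━━━━┛                    
4-12-12│Syd┃                             
4-11-07│Lon┃                             
4-07-13│Tok┃                             
4-07-08│Par┃                             
━━━━━━━━━━━┛                             


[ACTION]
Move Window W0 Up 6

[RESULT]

───────────┨────────┨                    
e      │Cit┃s  │Leve┃                    
───────┼───┃───┼────┃                    
4-12-04│Tok┃e  │Medi┃                    
4-05-03│NYC┃e  │Low ┃                    
4-06-20│Lon┃e  │Medi┃                    
4-03-13│NYC┃d  │Crit┃                    
4-09-22│NYC┃d  │Low ┃                    
4-01-02│NYC┃━━━━━━━━┛                    
4-01-15│Syd┃                             
4-12-12│Syd┃                             
4-11-07│Lon┃                             
4-07-13│Tok┃                             
4-07-08│Par┃                             
━━━━━━━━━━━┛                             


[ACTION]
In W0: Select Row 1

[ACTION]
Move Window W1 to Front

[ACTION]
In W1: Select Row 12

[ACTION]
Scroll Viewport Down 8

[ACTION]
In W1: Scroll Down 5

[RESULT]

───────────┨────────┨                    
e      │Cit┃s  │Leve┃                    
───────┼───┃───┼────┃                    
4-01-02│NYC┃e  │Medi┃                    
4-01-15│Syd┃e  │Low ┃                    
4-12-12│Syd┃e  │Medi┃                    
4-11-07│Lon┃d  │Crit┃                    
4-07-13│Tok┃d  │Low ┃                    
4-07-08│Par┃━━━━━━━━┛                    
4-07-03│Par┃                             
4-05-06│NYC┃                             
4-06-16│Par┃                             
4-06-20│Syd┃                             
4-09-28│NYC┃                             
━━━━━━━━━━━┛                             


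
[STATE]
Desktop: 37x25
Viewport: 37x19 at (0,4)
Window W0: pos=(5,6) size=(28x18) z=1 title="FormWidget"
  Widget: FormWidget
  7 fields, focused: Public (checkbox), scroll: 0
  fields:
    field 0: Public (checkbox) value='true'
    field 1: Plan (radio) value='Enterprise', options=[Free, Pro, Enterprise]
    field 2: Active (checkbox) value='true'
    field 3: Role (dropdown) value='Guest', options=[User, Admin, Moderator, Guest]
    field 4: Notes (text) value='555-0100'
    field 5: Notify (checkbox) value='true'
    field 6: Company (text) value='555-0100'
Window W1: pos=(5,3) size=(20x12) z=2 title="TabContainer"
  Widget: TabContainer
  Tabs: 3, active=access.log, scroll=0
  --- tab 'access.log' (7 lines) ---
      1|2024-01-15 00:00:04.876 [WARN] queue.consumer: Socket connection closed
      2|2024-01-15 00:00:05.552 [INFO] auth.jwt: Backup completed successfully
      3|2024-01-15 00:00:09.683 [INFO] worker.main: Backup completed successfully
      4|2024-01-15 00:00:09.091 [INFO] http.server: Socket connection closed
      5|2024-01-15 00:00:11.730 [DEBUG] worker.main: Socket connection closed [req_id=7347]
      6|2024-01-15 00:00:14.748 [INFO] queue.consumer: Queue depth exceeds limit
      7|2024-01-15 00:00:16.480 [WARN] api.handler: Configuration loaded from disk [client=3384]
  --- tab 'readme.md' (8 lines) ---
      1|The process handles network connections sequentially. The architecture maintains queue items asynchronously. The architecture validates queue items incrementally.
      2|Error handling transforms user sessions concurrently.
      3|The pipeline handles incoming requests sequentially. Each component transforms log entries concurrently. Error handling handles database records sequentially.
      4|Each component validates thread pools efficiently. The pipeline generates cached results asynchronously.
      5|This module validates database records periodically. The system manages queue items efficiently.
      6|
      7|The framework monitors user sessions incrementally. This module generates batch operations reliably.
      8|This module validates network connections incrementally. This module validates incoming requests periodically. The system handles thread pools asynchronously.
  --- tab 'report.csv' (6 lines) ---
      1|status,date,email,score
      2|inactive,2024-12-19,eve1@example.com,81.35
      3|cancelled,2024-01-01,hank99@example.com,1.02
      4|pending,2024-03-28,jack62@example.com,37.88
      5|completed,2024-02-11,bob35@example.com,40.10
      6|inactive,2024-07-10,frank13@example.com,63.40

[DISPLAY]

     ┃ TabContainer     ┃            
     ┠──────────────────┨            
     ┃[access.log]│ read┃━━━━━━━┓    
     ┃──────────────────┃       ┃    
     ┃2024-01-15 00:00:0┃───────┨    
     ┃2024-01-15 00:00:0┃       ┃    
     ┃2024-01-15 00:00:0┃ree  ( ┃    
     ┃2024-01-15 00:00:0┃       ┃    
     ┃2024-01-15 00:00:1┃t    ▼]┃    
     ┃2024-01-15 00:00:1┃0100  ]┃    
     ┗━━━━━━━━━━━━━━━━━━┛       ┃    
     ┃  Company:    [555-0100  ]┃    
     ┃                          ┃    
     ┃                          ┃    
     ┃                          ┃    
     ┃                          ┃    
     ┃                          ┃    
     ┃                          ┃    
     ┃                          ┃    


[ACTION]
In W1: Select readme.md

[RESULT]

     ┃ TabContainer     ┃            
     ┠──────────────────┨            
     ┃ access.log │[read┃━━━━━━━┓    
     ┃──────────────────┃       ┃    
     ┃The process handle┃───────┨    
     ┃Error handling tra┃       ┃    
     ┃The pipeline handl┃ree  ( ┃    
     ┃Each component val┃       ┃    
     ┃This module valida┃t    ▼]┃    
     ┃                  ┃0100  ]┃    
     ┗━━━━━━━━━━━━━━━━━━┛       ┃    
     ┃  Company:    [555-0100  ]┃    
     ┃                          ┃    
     ┃                          ┃    
     ┃                          ┃    
     ┃                          ┃    
     ┃                          ┃    
     ┃                          ┃    
     ┃                          ┃    


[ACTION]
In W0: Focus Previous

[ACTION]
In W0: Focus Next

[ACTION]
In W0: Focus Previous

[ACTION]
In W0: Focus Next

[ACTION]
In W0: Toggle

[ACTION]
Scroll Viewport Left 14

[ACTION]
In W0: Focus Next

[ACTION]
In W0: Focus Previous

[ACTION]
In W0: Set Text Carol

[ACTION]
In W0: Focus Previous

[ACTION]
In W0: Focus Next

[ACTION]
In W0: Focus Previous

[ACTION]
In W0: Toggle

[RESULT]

     ┃ TabContainer     ┃            
     ┠──────────────────┨            
     ┃ access.log │[read┃━━━━━━━┓    
     ┃──────────────────┃       ┃    
     ┃The process handle┃───────┨    
     ┃Error handling tra┃       ┃    
     ┃The pipeline handl┃ree  ( ┃    
     ┃Each component val┃       ┃    
     ┃This module valida┃t    ▼]┃    
     ┃                  ┃0100  ]┃    
     ┗━━━━━━━━━━━━━━━━━━┛       ┃    
     ┃> Company:    [555-0100  ]┃    
     ┃                          ┃    
     ┃                          ┃    
     ┃                          ┃    
     ┃                          ┃    
     ┃                          ┃    
     ┃                          ┃    
     ┃                          ┃    


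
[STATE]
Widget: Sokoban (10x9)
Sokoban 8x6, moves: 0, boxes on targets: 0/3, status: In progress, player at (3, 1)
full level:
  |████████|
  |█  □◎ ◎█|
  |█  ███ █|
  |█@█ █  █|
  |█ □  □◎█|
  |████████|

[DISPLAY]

████████  
█  □◎ ◎█  
█  ███ █  
█@█ █  █  
█ □  □◎█  
████████  
Moves: 0  
          
          


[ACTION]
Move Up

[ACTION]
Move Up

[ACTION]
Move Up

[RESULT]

████████  
█@ □◎ ◎█  
█  ███ █  
█ █ █  █  
█ □  □◎█  
████████  
Moves: 2  
          
          


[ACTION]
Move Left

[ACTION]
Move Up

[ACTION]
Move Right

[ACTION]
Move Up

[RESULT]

████████  
█ @□◎ ◎█  
█  ███ █  
█ █ █  █  
█ □  □◎█  
████████  
Moves: 3  
          
          


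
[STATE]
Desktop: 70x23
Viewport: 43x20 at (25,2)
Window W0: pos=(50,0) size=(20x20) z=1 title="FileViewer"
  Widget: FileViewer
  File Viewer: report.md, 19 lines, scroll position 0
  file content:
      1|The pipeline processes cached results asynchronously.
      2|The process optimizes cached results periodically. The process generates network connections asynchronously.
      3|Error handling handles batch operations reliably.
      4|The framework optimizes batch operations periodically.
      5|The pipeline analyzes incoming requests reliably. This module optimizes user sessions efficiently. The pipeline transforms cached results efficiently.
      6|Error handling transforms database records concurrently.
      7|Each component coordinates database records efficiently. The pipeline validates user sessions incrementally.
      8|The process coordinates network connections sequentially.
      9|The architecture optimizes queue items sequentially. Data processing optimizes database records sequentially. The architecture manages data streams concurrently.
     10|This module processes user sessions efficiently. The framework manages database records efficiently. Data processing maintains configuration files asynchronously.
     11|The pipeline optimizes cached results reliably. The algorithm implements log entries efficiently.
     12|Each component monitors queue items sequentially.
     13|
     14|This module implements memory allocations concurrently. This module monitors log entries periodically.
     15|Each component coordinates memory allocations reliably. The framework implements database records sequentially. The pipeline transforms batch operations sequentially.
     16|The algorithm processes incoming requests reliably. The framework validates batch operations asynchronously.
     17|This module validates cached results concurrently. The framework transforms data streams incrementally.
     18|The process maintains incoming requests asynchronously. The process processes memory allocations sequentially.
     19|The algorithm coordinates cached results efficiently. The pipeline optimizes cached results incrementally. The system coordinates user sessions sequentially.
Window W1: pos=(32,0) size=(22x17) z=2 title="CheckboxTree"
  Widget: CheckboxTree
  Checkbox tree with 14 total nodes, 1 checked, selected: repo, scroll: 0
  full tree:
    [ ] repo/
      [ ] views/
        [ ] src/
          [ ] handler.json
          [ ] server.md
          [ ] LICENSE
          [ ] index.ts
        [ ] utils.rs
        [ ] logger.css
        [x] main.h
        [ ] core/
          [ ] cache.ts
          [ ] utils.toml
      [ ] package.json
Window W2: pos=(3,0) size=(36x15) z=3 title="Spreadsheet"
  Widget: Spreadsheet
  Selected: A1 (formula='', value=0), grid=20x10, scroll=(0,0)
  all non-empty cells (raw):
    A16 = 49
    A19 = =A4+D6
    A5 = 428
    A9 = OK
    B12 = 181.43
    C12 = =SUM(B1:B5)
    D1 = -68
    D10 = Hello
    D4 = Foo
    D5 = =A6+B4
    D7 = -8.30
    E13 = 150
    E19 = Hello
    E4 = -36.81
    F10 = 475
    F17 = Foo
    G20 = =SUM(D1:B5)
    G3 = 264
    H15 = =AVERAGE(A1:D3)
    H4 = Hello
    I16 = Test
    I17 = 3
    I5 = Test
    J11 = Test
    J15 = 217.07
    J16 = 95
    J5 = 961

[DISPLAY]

─────────────┨──────────────┨──────────────
             ┃epo/          ┃ pipeline proc
  C       D  ┃ views/       ┃ process optim
-------------┃ ] src/       ┃or handling ha
      0     -┃ [ ] handler.j┃ framework opt
      0      ┃ [ ] server.md┃ pipeline anal
      0      ┃ [ ] LICENSE  ┃or handling tr
      0Foo   ┃ [ ] index.ts ┃h component co
      0      ┃ ] utils.rs   ┃ process coord
      0      ┃ ] logger.css ┃ architecture 
      0   -8.┃x] main.h     ┃s module proce
      0      ┃ ] core/      ┃ pipeline opti
━━━━━━━━━━━━━┛ [ ] cache.ts ┃h component mo
       ┃       [ ] utils.tom┃              
       ┗━━━━━━━━━━━━━━━━━━━━┛s module imple
                         ┃Each component co
                         ┃The algorithm pro
                         ┗━━━━━━━━━━━━━━━━━
                                           
                                           


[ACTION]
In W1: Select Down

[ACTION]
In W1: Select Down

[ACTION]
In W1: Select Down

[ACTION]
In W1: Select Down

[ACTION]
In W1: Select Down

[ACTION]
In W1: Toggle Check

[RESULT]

─────────────┨──────────────┨──────────────
             ┃epo/          ┃ pipeline proc
  C       D  ┃ views/       ┃ process optim
-------------┃-] src/       ┃or handling ha
      0     -┃ [ ] handler.j┃ framework opt
      0      ┃ [ ] server.md┃ pipeline anal
      0      ┃ [x] LICENSE  ┃or handling tr
      0Foo   ┃ [ ] index.ts ┃h component co
      0      ┃ ] utils.rs   ┃ process coord
      0      ┃ ] logger.css ┃ architecture 
      0   -8.┃x] main.h     ┃s module proce
      0      ┃ ] core/      ┃ pipeline opti
━━━━━━━━━━━━━┛ [ ] cache.ts ┃h component mo
       ┃       [ ] utils.tom┃              
       ┗━━━━━━━━━━━━━━━━━━━━┛s module imple
                         ┃Each component co
                         ┃The algorithm pro
                         ┗━━━━━━━━━━━━━━━━━
                                           
                                           


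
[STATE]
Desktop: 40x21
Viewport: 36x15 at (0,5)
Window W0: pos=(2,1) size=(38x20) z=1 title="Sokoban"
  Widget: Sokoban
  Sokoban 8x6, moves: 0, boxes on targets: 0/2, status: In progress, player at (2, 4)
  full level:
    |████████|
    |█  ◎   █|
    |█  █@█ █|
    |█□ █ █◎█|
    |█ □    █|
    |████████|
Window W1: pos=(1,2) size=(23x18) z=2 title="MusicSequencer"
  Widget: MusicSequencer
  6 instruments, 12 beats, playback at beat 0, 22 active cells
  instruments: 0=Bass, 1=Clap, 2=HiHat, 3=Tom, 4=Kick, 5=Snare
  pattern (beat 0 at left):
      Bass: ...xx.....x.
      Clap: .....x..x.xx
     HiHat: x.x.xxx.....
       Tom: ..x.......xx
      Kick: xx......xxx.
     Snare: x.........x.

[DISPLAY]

 ┃      ▼12345678901   ┃            
 ┃  Bass···██·····█·   ┃            
 ┃  Clap·····█··█·██   ┃            
 ┃ HiHat█·█·███·····   ┃            
 ┃   Tom··█·······██   ┃            
 ┃  Kick██······███·   ┃            
 ┃ Snare█·········█·   ┃            
 ┃                     ┃            
 ┃                     ┃            
 ┃                     ┃            
 ┃                     ┃            
 ┃                     ┃            
 ┃                     ┃            
 ┃                     ┃            
 ┗━━━━━━━━━━━━━━━━━━━━━┛            


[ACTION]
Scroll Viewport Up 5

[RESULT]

                                    
  ┏━━━━━━━━━━━━━━━━━━━━━━━━━━━━━━━━━
 ┏━━━━━━━━━━━━━━━━━━━━━┓            
 ┃ MusicSequencer      ┃────────────
 ┠─────────────────────┨            
 ┃      ▼12345678901   ┃            
 ┃  Bass···██·····█·   ┃            
 ┃  Clap·····█··█·██   ┃            
 ┃ HiHat█·█·███·····   ┃            
 ┃   Tom··█·······██   ┃            
 ┃  Kick██······███·   ┃            
 ┃ Snare█·········█·   ┃            
 ┃                     ┃            
 ┃                     ┃            
 ┃                     ┃            


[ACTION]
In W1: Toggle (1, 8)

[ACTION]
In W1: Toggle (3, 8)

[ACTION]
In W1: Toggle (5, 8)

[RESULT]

                                    
  ┏━━━━━━━━━━━━━━━━━━━━━━━━━━━━━━━━━
 ┏━━━━━━━━━━━━━━━━━━━━━┓            
 ┃ MusicSequencer      ┃────────────
 ┠─────────────────────┨            
 ┃      ▼12345678901   ┃            
 ┃  Bass···██·····█·   ┃            
 ┃  Clap·····█····██   ┃            
 ┃ HiHat█·█·███·····   ┃            
 ┃   Tom··█·····█·██   ┃            
 ┃  Kick██······███·   ┃            
 ┃ Snare█·······█·█·   ┃            
 ┃                     ┃            
 ┃                     ┃            
 ┃                     ┃            


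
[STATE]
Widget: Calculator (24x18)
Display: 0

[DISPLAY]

                       0
┌───┬───┬───┬───┐       
│ 7 │ 8 │ 9 │ ÷ │       
├───┼───┼───┼───┤       
│ 4 │ 5 │ 6 │ × │       
├───┼───┼───┼───┤       
│ 1 │ 2 │ 3 │ - │       
├───┼───┼───┼───┤       
│ 0 │ . │ = │ + │       
├───┼───┼───┼───┤       
│ C │ MC│ MR│ M+│       
└───┴───┴───┴───┘       
                        
                        
                        
                        
                        
                        


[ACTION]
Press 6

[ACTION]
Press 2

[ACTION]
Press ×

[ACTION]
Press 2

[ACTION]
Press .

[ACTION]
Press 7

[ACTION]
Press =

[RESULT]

                   167.4
┌───┬───┬───┬───┐       
│ 7 │ 8 │ 9 │ ÷ │       
├───┼───┼───┼───┤       
│ 4 │ 5 │ 6 │ × │       
├───┼───┼───┼───┤       
│ 1 │ 2 │ 3 │ - │       
├───┼───┼───┼───┤       
│ 0 │ . │ = │ + │       
├───┼───┼───┼───┤       
│ C │ MC│ MR│ M+│       
└───┴───┴───┴───┘       
                        
                        
                        
                        
                        
                        


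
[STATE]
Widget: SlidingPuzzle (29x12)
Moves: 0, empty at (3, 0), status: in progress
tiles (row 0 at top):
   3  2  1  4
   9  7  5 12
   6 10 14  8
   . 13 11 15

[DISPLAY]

┌────┬────┬────┬────┐        
│  3 │  2 │  1 │  4 │        
├────┼────┼────┼────┤        
│  9 │  7 │  5 │ 12 │        
├────┼────┼────┼────┤        
│  6 │ 10 │ 14 │  8 │        
├────┼────┼────┼────┤        
│    │ 13 │ 11 │ 15 │        
└────┴────┴────┴────┘        
Moves: 0                     
                             
                             


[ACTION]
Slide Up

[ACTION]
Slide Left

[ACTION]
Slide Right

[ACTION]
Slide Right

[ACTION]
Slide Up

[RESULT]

┌────┬────┬────┬────┐        
│  3 │  2 │  1 │  4 │        
├────┼────┼────┼────┤        
│  9 │  7 │  5 │ 12 │        
├────┼────┼────┼────┤        
│  6 │ 10 │ 14 │  8 │        
├────┼────┼────┼────┤        
│    │ 13 │ 11 │ 15 │        
└────┴────┴────┴────┘        
Moves: 2                     
                             
                             


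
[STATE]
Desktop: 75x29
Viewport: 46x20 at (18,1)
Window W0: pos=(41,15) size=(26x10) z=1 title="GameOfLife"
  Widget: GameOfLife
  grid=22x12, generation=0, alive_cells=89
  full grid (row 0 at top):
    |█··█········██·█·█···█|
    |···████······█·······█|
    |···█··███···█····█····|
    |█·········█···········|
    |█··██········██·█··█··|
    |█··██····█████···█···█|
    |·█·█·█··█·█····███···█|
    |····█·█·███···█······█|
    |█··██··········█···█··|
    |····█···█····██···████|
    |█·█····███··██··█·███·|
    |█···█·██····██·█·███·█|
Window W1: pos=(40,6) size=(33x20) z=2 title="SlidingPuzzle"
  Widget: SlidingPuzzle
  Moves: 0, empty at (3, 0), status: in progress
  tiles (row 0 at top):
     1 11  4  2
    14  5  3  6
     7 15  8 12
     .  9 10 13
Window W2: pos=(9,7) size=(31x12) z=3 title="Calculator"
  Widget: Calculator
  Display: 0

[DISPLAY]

                                              
                                              
                                              
                                              
                                              
                      ┏━━━━━━━━━━━━━━━━━━━━━━━
━━━━━━━━━━━━━━━━━━━━━┓┃ SlidingPuzzle         
tor                  ┃┠───────────────────────
─────────────────────┨┃┌────┬────┬────┬────┐  
                    0┃┃│  1 │ 11 │  4 │  2 │  
┬───┬───┐            ┃┃├────┼────┼────┼────┤  
│ 9 │ ÷ │            ┃┃│ 14 │  5 │  3 │  6 │  
┼───┼───┤            ┃┃├────┼────┼────┼────┤  
│ 6 │ × │            ┃┃│  7 │ 15 │  8 │ 12 │  
┼───┼───┤            ┃┃├────┼────┼────┼────┤  
│ 3 │ - │            ┃┃│    │  9 │ 10 │ 13 │  
┴───┴───┘            ┃┃└────┴────┴────┴────┘  
━━━━━━━━━━━━━━━━━━━━━┛┃Moves: 0               
                      ┃                       
                      ┃                       


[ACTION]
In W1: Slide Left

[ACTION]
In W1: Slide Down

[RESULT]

                                              
                                              
                                              
                                              
                                              
                      ┏━━━━━━━━━━━━━━━━━━━━━━━
━━━━━━━━━━━━━━━━━━━━━┓┃ SlidingPuzzle         
tor                  ┃┠───────────────────────
─────────────────────┨┃┌────┬────┬────┬────┐  
                    0┃┃│  1 │ 11 │  4 │  2 │  
┬───┬───┐            ┃┃├────┼────┼────┼────┤  
│ 9 │ ÷ │            ┃┃│ 14 │  5 │  3 │  6 │  
┼───┼───┤            ┃┃├────┼────┼────┼────┤  
│ 6 │ × │            ┃┃│  7 │    │  8 │ 12 │  
┼───┼───┤            ┃┃├────┼────┼────┼────┤  
│ 3 │ - │            ┃┃│  9 │ 15 │ 10 │ 13 │  
┴───┴───┘            ┃┃└────┴────┴────┴────┘  
━━━━━━━━━━━━━━━━━━━━━┛┃Moves: 2               
                      ┃                       
                      ┃                       


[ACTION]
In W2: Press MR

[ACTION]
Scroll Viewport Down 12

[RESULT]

─────────────────────┨┃┌────┬────┬────┬────┐  
                    0┃┃│  1 │ 11 │  4 │  2 │  
┬───┬───┐            ┃┃├────┼────┼────┼────┤  
│ 9 │ ÷ │            ┃┃│ 14 │  5 │  3 │  6 │  
┼───┼───┤            ┃┃├────┼────┼────┼────┤  
│ 6 │ × │            ┃┃│  7 │    │  8 │ 12 │  
┼───┼───┤            ┃┃├────┼────┼────┼────┤  
│ 3 │ - │            ┃┃│  9 │ 15 │ 10 │ 13 │  
┴───┴───┘            ┃┃└────┴────┴────┴────┘  
━━━━━━━━━━━━━━━━━━━━━┛┃Moves: 2               
                      ┃                       
                      ┃                       
                      ┃                       
                      ┃                       
                      ┃                       
                      ┃                       
                      ┗━━━━━━━━━━━━━━━━━━━━━━━
                                              
                                              
                                              


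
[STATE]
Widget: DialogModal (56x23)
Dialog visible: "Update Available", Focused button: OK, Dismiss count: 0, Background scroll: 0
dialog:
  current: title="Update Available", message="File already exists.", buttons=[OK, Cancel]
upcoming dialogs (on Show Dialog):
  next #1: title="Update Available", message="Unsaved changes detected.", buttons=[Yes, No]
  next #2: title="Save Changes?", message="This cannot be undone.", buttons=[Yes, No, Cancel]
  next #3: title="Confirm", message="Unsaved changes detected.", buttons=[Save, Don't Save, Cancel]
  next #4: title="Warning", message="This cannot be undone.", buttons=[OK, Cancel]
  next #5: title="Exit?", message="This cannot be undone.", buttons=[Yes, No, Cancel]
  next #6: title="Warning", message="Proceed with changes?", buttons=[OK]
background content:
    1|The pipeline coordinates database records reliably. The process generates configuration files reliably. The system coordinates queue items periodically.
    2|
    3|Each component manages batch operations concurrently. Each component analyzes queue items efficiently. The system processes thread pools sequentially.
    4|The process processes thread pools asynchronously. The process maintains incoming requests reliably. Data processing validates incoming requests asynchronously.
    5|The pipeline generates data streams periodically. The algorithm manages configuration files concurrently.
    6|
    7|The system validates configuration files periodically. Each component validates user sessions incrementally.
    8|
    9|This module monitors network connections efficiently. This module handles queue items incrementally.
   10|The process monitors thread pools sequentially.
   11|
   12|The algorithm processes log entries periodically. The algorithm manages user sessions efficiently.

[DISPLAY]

The pipeline coordinates database records reliably. The 
                                                        
Each component manages batch operations concurrently. Ea
The process processes thread pools asynchronously. The p
The pipeline generates data streams periodically. The al
                                                        
The system validates configuration files periodically. E
                                                        
This module monitors network connections efficiently. Th
The process moni┌──────────────────────┐tially.         
                │   Update Available   │                
The algorithm pr│ File already exists. │odically. The al
                │    [OK]  Cancel      │                
                └──────────────────────┘                
                                                        
                                                        
                                                        
                                                        
                                                        
                                                        
                                                        
                                                        
                                                        


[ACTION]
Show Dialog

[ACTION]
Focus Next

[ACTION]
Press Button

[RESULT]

The pipeline coordinates database records reliably. The 
                                                        
Each component manages batch operations concurrently. Ea
The process processes thread pools asynchronously. The p
The pipeline generates data streams periodically. The al
                                                        
The system validates configuration files periodically. E
                                                        
This module monitors network connections efficiently. Th
The process monitors thread pools sequentially.         
                                                        
The algorithm processes log entries periodically. The al
                                                        
                                                        
                                                        
                                                        
                                                        
                                                        
                                                        
                                                        
                                                        
                                                        
                                                        


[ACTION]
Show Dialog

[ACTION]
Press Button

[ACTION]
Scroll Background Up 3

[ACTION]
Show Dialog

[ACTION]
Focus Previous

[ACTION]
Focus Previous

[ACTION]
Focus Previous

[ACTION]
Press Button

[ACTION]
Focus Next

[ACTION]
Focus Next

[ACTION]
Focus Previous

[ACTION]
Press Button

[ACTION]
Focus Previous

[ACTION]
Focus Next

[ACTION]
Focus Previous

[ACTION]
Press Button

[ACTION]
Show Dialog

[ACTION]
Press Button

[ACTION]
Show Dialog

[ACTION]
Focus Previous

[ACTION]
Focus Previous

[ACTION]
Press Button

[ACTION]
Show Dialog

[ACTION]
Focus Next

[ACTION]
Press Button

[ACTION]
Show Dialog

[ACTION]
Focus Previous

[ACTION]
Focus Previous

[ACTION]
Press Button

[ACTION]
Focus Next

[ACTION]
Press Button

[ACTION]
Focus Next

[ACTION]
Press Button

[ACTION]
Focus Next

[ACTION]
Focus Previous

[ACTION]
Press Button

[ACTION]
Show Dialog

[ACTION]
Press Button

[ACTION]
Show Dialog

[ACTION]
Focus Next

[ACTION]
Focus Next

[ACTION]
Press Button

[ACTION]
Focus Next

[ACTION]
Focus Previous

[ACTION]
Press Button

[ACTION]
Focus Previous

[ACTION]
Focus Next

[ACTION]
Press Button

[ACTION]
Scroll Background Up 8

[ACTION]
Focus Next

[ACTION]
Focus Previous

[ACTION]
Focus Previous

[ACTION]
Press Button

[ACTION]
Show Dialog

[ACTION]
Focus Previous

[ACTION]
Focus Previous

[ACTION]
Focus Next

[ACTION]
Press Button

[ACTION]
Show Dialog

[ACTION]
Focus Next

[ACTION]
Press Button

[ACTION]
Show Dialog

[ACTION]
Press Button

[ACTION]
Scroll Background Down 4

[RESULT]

The pipeline generates data streams periodically. The al
                                                        
The system validates configuration files periodically. E
                                                        
This module monitors network connections efficiently. Th
The process monitors thread pools sequentially.         
                                                        
The algorithm processes log entries periodically. The al
                                                        
                                                        
                                                        
                                                        
                                                        
                                                        
                                                        
                                                        
                                                        
                                                        
                                                        
                                                        
                                                        
                                                        
                                                        


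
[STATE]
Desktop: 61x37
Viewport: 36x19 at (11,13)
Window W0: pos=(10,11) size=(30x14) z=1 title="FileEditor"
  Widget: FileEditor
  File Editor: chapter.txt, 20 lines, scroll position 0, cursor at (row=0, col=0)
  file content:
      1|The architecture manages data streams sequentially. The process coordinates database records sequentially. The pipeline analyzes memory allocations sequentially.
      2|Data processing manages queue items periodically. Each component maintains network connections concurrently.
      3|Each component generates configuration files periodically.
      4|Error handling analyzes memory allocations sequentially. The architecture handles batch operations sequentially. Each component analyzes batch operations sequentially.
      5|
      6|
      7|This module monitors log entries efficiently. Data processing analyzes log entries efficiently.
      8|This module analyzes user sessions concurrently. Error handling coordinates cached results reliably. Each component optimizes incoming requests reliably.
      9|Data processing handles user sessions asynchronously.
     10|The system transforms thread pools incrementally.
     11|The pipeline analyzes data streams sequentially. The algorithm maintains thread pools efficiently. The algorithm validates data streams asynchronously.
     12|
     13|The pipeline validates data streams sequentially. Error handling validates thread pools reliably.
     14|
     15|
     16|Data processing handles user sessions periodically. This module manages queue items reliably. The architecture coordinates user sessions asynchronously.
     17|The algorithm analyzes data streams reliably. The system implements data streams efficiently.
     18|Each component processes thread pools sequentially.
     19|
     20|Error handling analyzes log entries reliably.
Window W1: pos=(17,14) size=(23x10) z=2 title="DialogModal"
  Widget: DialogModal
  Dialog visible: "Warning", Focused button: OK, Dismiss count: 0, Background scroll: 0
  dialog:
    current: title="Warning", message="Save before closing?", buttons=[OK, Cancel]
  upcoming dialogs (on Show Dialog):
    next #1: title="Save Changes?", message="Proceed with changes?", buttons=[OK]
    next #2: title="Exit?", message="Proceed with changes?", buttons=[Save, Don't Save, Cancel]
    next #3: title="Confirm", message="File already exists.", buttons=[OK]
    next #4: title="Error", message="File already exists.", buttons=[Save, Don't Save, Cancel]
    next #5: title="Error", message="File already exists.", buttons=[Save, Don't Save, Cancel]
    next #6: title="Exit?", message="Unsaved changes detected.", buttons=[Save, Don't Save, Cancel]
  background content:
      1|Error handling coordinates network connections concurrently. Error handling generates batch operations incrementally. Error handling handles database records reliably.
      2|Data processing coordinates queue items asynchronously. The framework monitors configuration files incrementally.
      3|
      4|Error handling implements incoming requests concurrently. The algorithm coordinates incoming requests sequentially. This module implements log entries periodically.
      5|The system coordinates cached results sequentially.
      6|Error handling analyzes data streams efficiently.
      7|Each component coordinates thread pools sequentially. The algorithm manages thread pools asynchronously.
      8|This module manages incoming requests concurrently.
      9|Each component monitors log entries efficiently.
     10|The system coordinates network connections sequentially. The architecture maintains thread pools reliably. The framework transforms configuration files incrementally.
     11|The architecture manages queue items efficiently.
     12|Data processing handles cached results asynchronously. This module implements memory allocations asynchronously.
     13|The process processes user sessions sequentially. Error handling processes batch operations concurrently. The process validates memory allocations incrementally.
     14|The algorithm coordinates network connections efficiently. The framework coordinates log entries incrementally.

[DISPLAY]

────────────────────────────┨       
█he ar┏━━━━━━━━━━━━━━━━━━━━━┓       
Data p┃ DialogModal         ┃       
Each c┠─────────────────────┨       
Error ┃Er┌───────────────┐di┃       
      ┃Da│    Warning    │rd┃       
      ┃  │Save before clo│  ┃       
This m┃Er│ [OK]  Cancel  │em┃       
This m┃Th└───────────────┘te┃       
Data p┃Error handling analyz┃       
The sy┗━━━━━━━━━━━━━━━━━━━━━┛       
━━━━━━━━━━━━━━━━━━━━━━━━━━━━┛       
                                    
                                    
                                    
                                    
                                    
                                    
                                    


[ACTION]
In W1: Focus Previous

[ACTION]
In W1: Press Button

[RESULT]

────────────────────────────┨       
█he ar┏━━━━━━━━━━━━━━━━━━━━━┓       
Data p┃ DialogModal         ┃       
Each c┠─────────────────────┨       
Error ┃Error handling coordi┃       
      ┃Data processing coord┃       
      ┃                     ┃       
This m┃Error handling implem┃       
This m┃The system coordinate┃       
Data p┃Error handling analyz┃       
The sy┗━━━━━━━━━━━━━━━━━━━━━┛       
━━━━━━━━━━━━━━━━━━━━━━━━━━━━┛       
                                    
                                    
                                    
                                    
                                    
                                    
                                    


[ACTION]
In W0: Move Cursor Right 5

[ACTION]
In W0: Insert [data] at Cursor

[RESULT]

────────────────────────────┨       
The ad┏━━━━━━━━━━━━━━━━━━━━━┓       
Data p┃ DialogModal         ┃       
Each c┠─────────────────────┨       
Error ┃Error handling coordi┃       
      ┃Data processing coord┃       
      ┃                     ┃       
This m┃Error handling implem┃       
This m┃The system coordinate┃       
Data p┃Error handling analyz┃       
The sy┗━━━━━━━━━━━━━━━━━━━━━┛       
━━━━━━━━━━━━━━━━━━━━━━━━━━━━┛       
                                    
                                    
                                    
                                    
                                    
                                    
                                    
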